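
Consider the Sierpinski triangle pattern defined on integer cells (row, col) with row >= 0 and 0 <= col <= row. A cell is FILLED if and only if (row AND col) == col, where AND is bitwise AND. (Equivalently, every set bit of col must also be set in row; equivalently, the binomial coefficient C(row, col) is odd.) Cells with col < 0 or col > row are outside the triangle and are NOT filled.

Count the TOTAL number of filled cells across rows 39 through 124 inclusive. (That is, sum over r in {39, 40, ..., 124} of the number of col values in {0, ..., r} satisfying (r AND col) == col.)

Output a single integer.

Answer: 1650

Derivation:
r39=100111 pc4: +16 =16
r40=101000 pc2: +4 =20
r41=101001 pc3: +8 =28
r42=101010 pc3: +8 =36
r43=101011 pc4: +16 =52
r44=101100 pc3: +8 =60
r45=101101 pc4: +16 =76
r46=101110 pc4: +16 =92
r47=101111 pc5: +32 =124
r48=110000 pc2: +4 =128
r49=110001 pc3: +8 =136
r50=110010 pc3: +8 =144
r51=110011 pc4: +16 =160
r52=110100 pc3: +8 =168
r53=110101 pc4: +16 =184
r54=110110 pc4: +16 =200
r55=110111 pc5: +32 =232
r56=111000 pc3: +8 =240
r57=111001 pc4: +16 =256
r58=111010 pc4: +16 =272
r59=111011 pc5: +32 =304
r60=111100 pc4: +16 =320
r61=111101 pc5: +32 =352
r62=111110 pc5: +32 =384
r63=111111 pc6: +64 =448
r64=1000000 pc1: +2 =450
r65=1000001 pc2: +4 =454
r66=1000010 pc2: +4 =458
r67=1000011 pc3: +8 =466
r68=1000100 pc2: +4 =470
r69=1000101 pc3: +8 =478
r70=1000110 pc3: +8 =486
r71=1000111 pc4: +16 =502
r72=1001000 pc2: +4 =506
r73=1001001 pc3: +8 =514
r74=1001010 pc3: +8 =522
r75=1001011 pc4: +16 =538
r76=1001100 pc3: +8 =546
r77=1001101 pc4: +16 =562
r78=1001110 pc4: +16 =578
r79=1001111 pc5: +32 =610
r80=1010000 pc2: +4 =614
r81=1010001 pc3: +8 =622
r82=1010010 pc3: +8 =630
r83=1010011 pc4: +16 =646
r84=1010100 pc3: +8 =654
r85=1010101 pc4: +16 =670
r86=1010110 pc4: +16 =686
r87=1010111 pc5: +32 =718
r88=1011000 pc3: +8 =726
r89=1011001 pc4: +16 =742
r90=1011010 pc4: +16 =758
r91=1011011 pc5: +32 =790
r92=1011100 pc4: +16 =806
r93=1011101 pc5: +32 =838
r94=1011110 pc5: +32 =870
r95=1011111 pc6: +64 =934
r96=1100000 pc2: +4 =938
r97=1100001 pc3: +8 =946
r98=1100010 pc3: +8 =954
r99=1100011 pc4: +16 =970
r100=1100100 pc3: +8 =978
r101=1100101 pc4: +16 =994
r102=1100110 pc4: +16 =1010
r103=1100111 pc5: +32 =1042
r104=1101000 pc3: +8 =1050
r105=1101001 pc4: +16 =1066
r106=1101010 pc4: +16 =1082
r107=1101011 pc5: +32 =1114
r108=1101100 pc4: +16 =1130
r109=1101101 pc5: +32 =1162
r110=1101110 pc5: +32 =1194
r111=1101111 pc6: +64 =1258
r112=1110000 pc3: +8 =1266
r113=1110001 pc4: +16 =1282
r114=1110010 pc4: +16 =1298
r115=1110011 pc5: +32 =1330
r116=1110100 pc4: +16 =1346
r117=1110101 pc5: +32 =1378
r118=1110110 pc5: +32 =1410
r119=1110111 pc6: +64 =1474
r120=1111000 pc4: +16 =1490
r121=1111001 pc5: +32 =1522
r122=1111010 pc5: +32 =1554
r123=1111011 pc6: +64 =1618
r124=1111100 pc5: +32 =1650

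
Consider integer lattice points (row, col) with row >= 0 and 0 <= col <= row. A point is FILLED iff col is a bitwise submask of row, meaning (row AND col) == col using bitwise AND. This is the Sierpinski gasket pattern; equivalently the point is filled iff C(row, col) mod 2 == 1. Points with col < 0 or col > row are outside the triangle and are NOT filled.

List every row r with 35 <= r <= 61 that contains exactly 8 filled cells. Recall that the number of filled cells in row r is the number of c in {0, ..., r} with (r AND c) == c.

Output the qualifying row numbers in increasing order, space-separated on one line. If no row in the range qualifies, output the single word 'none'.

Row r has 2^popcount(r) filled cells, so we need popcount(r) = log2(8) = 3.
Scan r = 35..61 and keep those with exactly 3 one-bits:
r=35=100011 popcount=3 -> KEEP
r=36=100100 popcount=2 -> skip
r=37=100101 popcount=3 -> KEEP
r=38=100110 popcount=3 -> KEEP
r=39=100111 popcount=4 -> skip
r=40=101000 popcount=2 -> skip
r=41=101001 popcount=3 -> KEEP
r=42=101010 popcount=3 -> KEEP
r=43=101011 popcount=4 -> skip
r=44=101100 popcount=3 -> KEEP
r=45=101101 popcount=4 -> skip
r=46=101110 popcount=4 -> skip
r=47=101111 popcount=5 -> skip
r=48=110000 popcount=2 -> skip
r=49=110001 popcount=3 -> KEEP
r=50=110010 popcount=3 -> KEEP
r=51=110011 popcount=4 -> skip
r=52=110100 popcount=3 -> KEEP
r=53=110101 popcount=4 -> skip
r=54=110110 popcount=4 -> skip
r=55=110111 popcount=5 -> skip
r=56=111000 popcount=3 -> KEEP
r=57=111001 popcount=4 -> skip
r=58=111010 popcount=4 -> skip
r=59=111011 popcount=5 -> skip
r=60=111100 popcount=4 -> skip
r=61=111101 popcount=5 -> skip
Kept rows: 35 37 38 41 42 44 49 50 52 56

Answer: 35 37 38 41 42 44 49 50 52 56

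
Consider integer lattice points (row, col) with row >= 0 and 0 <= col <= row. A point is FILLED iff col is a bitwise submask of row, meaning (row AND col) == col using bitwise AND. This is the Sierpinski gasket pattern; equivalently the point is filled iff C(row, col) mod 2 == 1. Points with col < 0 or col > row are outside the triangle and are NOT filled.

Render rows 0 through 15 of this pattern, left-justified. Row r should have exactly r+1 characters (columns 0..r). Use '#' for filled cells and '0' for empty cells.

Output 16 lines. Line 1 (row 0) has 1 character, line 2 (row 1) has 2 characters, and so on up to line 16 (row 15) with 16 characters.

Answer: #
##
#0#
####
#000#
##00##
#0#0#0#
########
#0000000#
##000000##
#0#00000#0#
####0000####
#000#000#000#
##00##00##00##
#0#0#0#0#0#0#0#
################

Derivation:
r0=0: #
r1=1: ##
r2=10: #0#
r3=11: ####
r4=100: #000#
r5=101: ##00##
r6=110: #0#0#0#
r7=111: ########
r8=1000: #0000000#
r9=1001: ##000000##
r10=1010: #0#00000#0#
r11=1011: ####0000####
r12=1100: #000#000#000#
r13=1101: ##00##00##00##
r14=1110: #0#0#0#0#0#0#0#
r15=1111: ################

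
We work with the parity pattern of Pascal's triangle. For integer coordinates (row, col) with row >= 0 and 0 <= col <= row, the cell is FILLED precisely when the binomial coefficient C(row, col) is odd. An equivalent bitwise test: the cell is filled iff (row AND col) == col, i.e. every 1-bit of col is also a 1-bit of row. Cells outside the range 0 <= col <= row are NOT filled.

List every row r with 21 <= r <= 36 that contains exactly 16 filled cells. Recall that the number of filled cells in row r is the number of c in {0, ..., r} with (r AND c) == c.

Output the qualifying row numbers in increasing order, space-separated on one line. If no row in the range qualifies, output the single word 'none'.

Row r has 2^popcount(r) filled cells, so we need popcount(r) = log2(16) = 4.
Scan r = 21..36 and keep those with exactly 4 one-bits:
r=21=10101 popcount=3 -> skip
r=22=10110 popcount=3 -> skip
r=23=10111 popcount=4 -> KEEP
r=24=11000 popcount=2 -> skip
r=25=11001 popcount=3 -> skip
r=26=11010 popcount=3 -> skip
r=27=11011 popcount=4 -> KEEP
r=28=11100 popcount=3 -> skip
r=29=11101 popcount=4 -> KEEP
r=30=11110 popcount=4 -> KEEP
r=31=11111 popcount=5 -> skip
r=32=100000 popcount=1 -> skip
r=33=100001 popcount=2 -> skip
r=34=100010 popcount=2 -> skip
r=35=100011 popcount=3 -> skip
r=36=100100 popcount=2 -> skip
Kept rows: 23 27 29 30

Answer: 23 27 29 30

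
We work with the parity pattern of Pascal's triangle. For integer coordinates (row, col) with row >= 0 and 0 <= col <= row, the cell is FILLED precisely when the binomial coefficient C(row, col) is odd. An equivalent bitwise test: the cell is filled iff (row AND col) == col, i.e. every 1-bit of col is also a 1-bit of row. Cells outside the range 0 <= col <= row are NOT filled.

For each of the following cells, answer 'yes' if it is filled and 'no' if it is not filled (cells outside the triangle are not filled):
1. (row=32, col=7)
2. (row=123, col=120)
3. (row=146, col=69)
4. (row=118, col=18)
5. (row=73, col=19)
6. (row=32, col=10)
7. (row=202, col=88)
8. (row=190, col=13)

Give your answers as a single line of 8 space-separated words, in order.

Answer: no yes no yes no no no no

Derivation:
(32,7): row=0b100000, col=0b111, row AND col = 0b0 = 0; 0 != 7 -> empty
(123,120): row=0b1111011, col=0b1111000, row AND col = 0b1111000 = 120; 120 == 120 -> filled
(146,69): row=0b10010010, col=0b1000101, row AND col = 0b0 = 0; 0 != 69 -> empty
(118,18): row=0b1110110, col=0b10010, row AND col = 0b10010 = 18; 18 == 18 -> filled
(73,19): row=0b1001001, col=0b10011, row AND col = 0b1 = 1; 1 != 19 -> empty
(32,10): row=0b100000, col=0b1010, row AND col = 0b0 = 0; 0 != 10 -> empty
(202,88): row=0b11001010, col=0b1011000, row AND col = 0b1001000 = 72; 72 != 88 -> empty
(190,13): row=0b10111110, col=0b1101, row AND col = 0b1100 = 12; 12 != 13 -> empty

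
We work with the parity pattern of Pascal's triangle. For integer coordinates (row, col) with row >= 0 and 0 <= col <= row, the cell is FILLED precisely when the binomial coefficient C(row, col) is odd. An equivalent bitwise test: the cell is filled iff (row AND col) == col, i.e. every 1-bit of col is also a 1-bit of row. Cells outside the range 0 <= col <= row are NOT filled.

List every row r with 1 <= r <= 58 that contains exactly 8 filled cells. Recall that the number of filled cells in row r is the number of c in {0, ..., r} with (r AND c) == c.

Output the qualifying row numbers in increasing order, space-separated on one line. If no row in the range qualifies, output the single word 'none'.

Answer: 7 11 13 14 19 21 22 25 26 28 35 37 38 41 42 44 49 50 52 56

Derivation:
Row r has 2^popcount(r) filled cells, so we need popcount(r) = log2(8) = 3.
Scan r = 1..58 and keep those with exactly 3 one-bits:
r=1=1 popcount=1 -> skip
r=2=10 popcount=1 -> skip
r=3=11 popcount=2 -> skip
r=4=100 popcount=1 -> skip
r=5=101 popcount=2 -> skip
r=6=110 popcount=2 -> skip
r=7=111 popcount=3 -> KEEP
r=8=1000 popcount=1 -> skip
r=9=1001 popcount=2 -> skip
r=10=1010 popcount=2 -> skip
r=11=1011 popcount=3 -> KEEP
r=12=1100 popcount=2 -> skip
r=13=1101 popcount=3 -> KEEP
r=14=1110 popcount=3 -> KEEP
r=15=1111 popcount=4 -> skip
r=16=10000 popcount=1 -> skip
r=17=10001 popcount=2 -> skip
r=18=10010 popcount=2 -> skip
r=19=10011 popcount=3 -> KEEP
r=20=10100 popcount=2 -> skip
r=21=10101 popcount=3 -> KEEP
r=22=10110 popcount=3 -> KEEP
r=23=10111 popcount=4 -> skip
r=24=11000 popcount=2 -> skip
r=25=11001 popcount=3 -> KEEP
r=26=11010 popcount=3 -> KEEP
r=27=11011 popcount=4 -> skip
r=28=11100 popcount=3 -> KEEP
r=29=11101 popcount=4 -> skip
r=30=11110 popcount=4 -> skip
r=31=11111 popcount=5 -> skip
r=32=100000 popcount=1 -> skip
r=33=100001 popcount=2 -> skip
r=34=100010 popcount=2 -> skip
r=35=100011 popcount=3 -> KEEP
r=36=100100 popcount=2 -> skip
r=37=100101 popcount=3 -> KEEP
r=38=100110 popcount=3 -> KEEP
r=39=100111 popcount=4 -> skip
r=40=101000 popcount=2 -> skip
r=41=101001 popcount=3 -> KEEP
r=42=101010 popcount=3 -> KEEP
r=43=101011 popcount=4 -> skip
r=44=101100 popcount=3 -> KEEP
r=45=101101 popcount=4 -> skip
r=46=101110 popcount=4 -> skip
r=47=101111 popcount=5 -> skip
r=48=110000 popcount=2 -> skip
r=49=110001 popcount=3 -> KEEP
r=50=110010 popcount=3 -> KEEP
r=51=110011 popcount=4 -> skip
r=52=110100 popcount=3 -> KEEP
r=53=110101 popcount=4 -> skip
r=54=110110 popcount=4 -> skip
r=55=110111 popcount=5 -> skip
r=56=111000 popcount=3 -> KEEP
r=57=111001 popcount=4 -> skip
r=58=111010 popcount=4 -> skip
Kept rows: 7 11 13 14 19 21 22 25 26 28 35 37 38 41 42 44 49 50 52 56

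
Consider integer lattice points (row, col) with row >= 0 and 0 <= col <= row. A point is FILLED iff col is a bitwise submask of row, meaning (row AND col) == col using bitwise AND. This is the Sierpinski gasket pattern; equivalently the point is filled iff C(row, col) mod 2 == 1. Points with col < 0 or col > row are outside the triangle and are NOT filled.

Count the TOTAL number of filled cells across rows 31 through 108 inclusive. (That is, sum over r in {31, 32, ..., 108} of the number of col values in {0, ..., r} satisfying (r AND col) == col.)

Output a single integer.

r31=11111 pc5: +32 =32
r32=100000 pc1: +2 =34
r33=100001 pc2: +4 =38
r34=100010 pc2: +4 =42
r35=100011 pc3: +8 =50
r36=100100 pc2: +4 =54
r37=100101 pc3: +8 =62
r38=100110 pc3: +8 =70
r39=100111 pc4: +16 =86
r40=101000 pc2: +4 =90
r41=101001 pc3: +8 =98
r42=101010 pc3: +8 =106
r43=101011 pc4: +16 =122
r44=101100 pc3: +8 =130
r45=101101 pc4: +16 =146
r46=101110 pc4: +16 =162
r47=101111 pc5: +32 =194
r48=110000 pc2: +4 =198
r49=110001 pc3: +8 =206
r50=110010 pc3: +8 =214
r51=110011 pc4: +16 =230
r52=110100 pc3: +8 =238
r53=110101 pc4: +16 =254
r54=110110 pc4: +16 =270
r55=110111 pc5: +32 =302
r56=111000 pc3: +8 =310
r57=111001 pc4: +16 =326
r58=111010 pc4: +16 =342
r59=111011 pc5: +32 =374
r60=111100 pc4: +16 =390
r61=111101 pc5: +32 =422
r62=111110 pc5: +32 =454
r63=111111 pc6: +64 =518
r64=1000000 pc1: +2 =520
r65=1000001 pc2: +4 =524
r66=1000010 pc2: +4 =528
r67=1000011 pc3: +8 =536
r68=1000100 pc2: +4 =540
r69=1000101 pc3: +8 =548
r70=1000110 pc3: +8 =556
r71=1000111 pc4: +16 =572
r72=1001000 pc2: +4 =576
r73=1001001 pc3: +8 =584
r74=1001010 pc3: +8 =592
r75=1001011 pc4: +16 =608
r76=1001100 pc3: +8 =616
r77=1001101 pc4: +16 =632
r78=1001110 pc4: +16 =648
r79=1001111 pc5: +32 =680
r80=1010000 pc2: +4 =684
r81=1010001 pc3: +8 =692
r82=1010010 pc3: +8 =700
r83=1010011 pc4: +16 =716
r84=1010100 pc3: +8 =724
r85=1010101 pc4: +16 =740
r86=1010110 pc4: +16 =756
r87=1010111 pc5: +32 =788
r88=1011000 pc3: +8 =796
r89=1011001 pc4: +16 =812
r90=1011010 pc4: +16 =828
r91=1011011 pc5: +32 =860
r92=1011100 pc4: +16 =876
r93=1011101 pc5: +32 =908
r94=1011110 pc5: +32 =940
r95=1011111 pc6: +64 =1004
r96=1100000 pc2: +4 =1008
r97=1100001 pc3: +8 =1016
r98=1100010 pc3: +8 =1024
r99=1100011 pc4: +16 =1040
r100=1100100 pc3: +8 =1048
r101=1100101 pc4: +16 =1064
r102=1100110 pc4: +16 =1080
r103=1100111 pc5: +32 =1112
r104=1101000 pc3: +8 =1120
r105=1101001 pc4: +16 =1136
r106=1101010 pc4: +16 =1152
r107=1101011 pc5: +32 =1184
r108=1101100 pc4: +16 =1200

Answer: 1200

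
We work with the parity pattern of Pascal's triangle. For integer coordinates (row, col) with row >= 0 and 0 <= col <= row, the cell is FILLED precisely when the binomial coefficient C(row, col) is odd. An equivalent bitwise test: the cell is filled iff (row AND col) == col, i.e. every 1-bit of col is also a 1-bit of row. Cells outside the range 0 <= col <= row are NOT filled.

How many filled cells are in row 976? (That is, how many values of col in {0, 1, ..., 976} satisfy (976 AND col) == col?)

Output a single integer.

Answer: 32

Derivation:
976 in binary = 1111010000
popcount(976) = number of 1-bits in 1111010000 = 5
A col c satisfies (976 AND c) == c iff every set bit of c is also set in 976; each of the 5 set bits of 976 can independently be on or off in c.
count = 2^5 = 32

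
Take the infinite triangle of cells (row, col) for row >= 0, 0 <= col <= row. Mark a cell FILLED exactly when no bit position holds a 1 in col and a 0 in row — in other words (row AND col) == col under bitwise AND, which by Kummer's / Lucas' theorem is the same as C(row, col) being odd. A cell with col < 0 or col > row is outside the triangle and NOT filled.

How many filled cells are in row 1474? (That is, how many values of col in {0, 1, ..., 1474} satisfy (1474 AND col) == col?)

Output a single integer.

1474 in binary = 10111000010
popcount(1474) = number of 1-bits in 10111000010 = 5
A col c satisfies (1474 AND c) == c iff every set bit of c is also set in 1474; each of the 5 set bits of 1474 can independently be on or off in c.
count = 2^5 = 32

Answer: 32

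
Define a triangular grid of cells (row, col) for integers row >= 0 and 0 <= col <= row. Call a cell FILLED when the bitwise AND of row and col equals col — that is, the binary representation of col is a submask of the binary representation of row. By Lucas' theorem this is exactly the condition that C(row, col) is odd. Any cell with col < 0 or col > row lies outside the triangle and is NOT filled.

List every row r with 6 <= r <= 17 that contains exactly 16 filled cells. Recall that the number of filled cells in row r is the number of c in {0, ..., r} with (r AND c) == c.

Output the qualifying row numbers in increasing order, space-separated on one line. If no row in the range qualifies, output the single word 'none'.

Row r has 2^popcount(r) filled cells, so we need popcount(r) = log2(16) = 4.
Scan r = 6..17 and keep those with exactly 4 one-bits:
r=6=110 popcount=2 -> skip
r=7=111 popcount=3 -> skip
r=8=1000 popcount=1 -> skip
r=9=1001 popcount=2 -> skip
r=10=1010 popcount=2 -> skip
r=11=1011 popcount=3 -> skip
r=12=1100 popcount=2 -> skip
r=13=1101 popcount=3 -> skip
r=14=1110 popcount=3 -> skip
r=15=1111 popcount=4 -> KEEP
r=16=10000 popcount=1 -> skip
r=17=10001 popcount=2 -> skip
Kept rows: 15

Answer: 15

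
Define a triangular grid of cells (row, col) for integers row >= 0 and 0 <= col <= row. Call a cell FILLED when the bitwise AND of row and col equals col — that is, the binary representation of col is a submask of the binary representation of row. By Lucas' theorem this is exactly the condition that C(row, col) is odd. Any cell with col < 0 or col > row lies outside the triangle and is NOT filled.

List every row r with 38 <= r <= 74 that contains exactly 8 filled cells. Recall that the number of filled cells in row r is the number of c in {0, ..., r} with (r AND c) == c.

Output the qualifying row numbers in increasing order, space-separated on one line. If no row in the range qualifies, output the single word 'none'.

Row r has 2^popcount(r) filled cells, so we need popcount(r) = log2(8) = 3.
Scan r = 38..74 and keep those with exactly 3 one-bits:
r=38=100110 popcount=3 -> KEEP
r=39=100111 popcount=4 -> skip
r=40=101000 popcount=2 -> skip
r=41=101001 popcount=3 -> KEEP
r=42=101010 popcount=3 -> KEEP
r=43=101011 popcount=4 -> skip
r=44=101100 popcount=3 -> KEEP
r=45=101101 popcount=4 -> skip
r=46=101110 popcount=4 -> skip
r=47=101111 popcount=5 -> skip
r=48=110000 popcount=2 -> skip
r=49=110001 popcount=3 -> KEEP
r=50=110010 popcount=3 -> KEEP
r=51=110011 popcount=4 -> skip
r=52=110100 popcount=3 -> KEEP
r=53=110101 popcount=4 -> skip
r=54=110110 popcount=4 -> skip
r=55=110111 popcount=5 -> skip
r=56=111000 popcount=3 -> KEEP
r=57=111001 popcount=4 -> skip
r=58=111010 popcount=4 -> skip
r=59=111011 popcount=5 -> skip
r=60=111100 popcount=4 -> skip
r=61=111101 popcount=5 -> skip
r=62=111110 popcount=5 -> skip
r=63=111111 popcount=6 -> skip
r=64=1000000 popcount=1 -> skip
r=65=1000001 popcount=2 -> skip
r=66=1000010 popcount=2 -> skip
r=67=1000011 popcount=3 -> KEEP
r=68=1000100 popcount=2 -> skip
r=69=1000101 popcount=3 -> KEEP
r=70=1000110 popcount=3 -> KEEP
r=71=1000111 popcount=4 -> skip
r=72=1001000 popcount=2 -> skip
r=73=1001001 popcount=3 -> KEEP
r=74=1001010 popcount=3 -> KEEP
Kept rows: 38 41 42 44 49 50 52 56 67 69 70 73 74

Answer: 38 41 42 44 49 50 52 56 67 69 70 73 74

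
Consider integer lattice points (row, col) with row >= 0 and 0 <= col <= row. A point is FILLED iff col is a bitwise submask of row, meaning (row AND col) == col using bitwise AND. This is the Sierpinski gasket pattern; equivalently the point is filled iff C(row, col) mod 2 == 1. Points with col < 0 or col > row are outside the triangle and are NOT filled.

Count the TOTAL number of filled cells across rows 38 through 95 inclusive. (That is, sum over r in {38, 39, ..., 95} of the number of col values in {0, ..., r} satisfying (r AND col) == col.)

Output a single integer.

Answer: 942

Derivation:
r38=100110 pc3: +8 =8
r39=100111 pc4: +16 =24
r40=101000 pc2: +4 =28
r41=101001 pc3: +8 =36
r42=101010 pc3: +8 =44
r43=101011 pc4: +16 =60
r44=101100 pc3: +8 =68
r45=101101 pc4: +16 =84
r46=101110 pc4: +16 =100
r47=101111 pc5: +32 =132
r48=110000 pc2: +4 =136
r49=110001 pc3: +8 =144
r50=110010 pc3: +8 =152
r51=110011 pc4: +16 =168
r52=110100 pc3: +8 =176
r53=110101 pc4: +16 =192
r54=110110 pc4: +16 =208
r55=110111 pc5: +32 =240
r56=111000 pc3: +8 =248
r57=111001 pc4: +16 =264
r58=111010 pc4: +16 =280
r59=111011 pc5: +32 =312
r60=111100 pc4: +16 =328
r61=111101 pc5: +32 =360
r62=111110 pc5: +32 =392
r63=111111 pc6: +64 =456
r64=1000000 pc1: +2 =458
r65=1000001 pc2: +4 =462
r66=1000010 pc2: +4 =466
r67=1000011 pc3: +8 =474
r68=1000100 pc2: +4 =478
r69=1000101 pc3: +8 =486
r70=1000110 pc3: +8 =494
r71=1000111 pc4: +16 =510
r72=1001000 pc2: +4 =514
r73=1001001 pc3: +8 =522
r74=1001010 pc3: +8 =530
r75=1001011 pc4: +16 =546
r76=1001100 pc3: +8 =554
r77=1001101 pc4: +16 =570
r78=1001110 pc4: +16 =586
r79=1001111 pc5: +32 =618
r80=1010000 pc2: +4 =622
r81=1010001 pc3: +8 =630
r82=1010010 pc3: +8 =638
r83=1010011 pc4: +16 =654
r84=1010100 pc3: +8 =662
r85=1010101 pc4: +16 =678
r86=1010110 pc4: +16 =694
r87=1010111 pc5: +32 =726
r88=1011000 pc3: +8 =734
r89=1011001 pc4: +16 =750
r90=1011010 pc4: +16 =766
r91=1011011 pc5: +32 =798
r92=1011100 pc4: +16 =814
r93=1011101 pc5: +32 =846
r94=1011110 pc5: +32 =878
r95=1011111 pc6: +64 =942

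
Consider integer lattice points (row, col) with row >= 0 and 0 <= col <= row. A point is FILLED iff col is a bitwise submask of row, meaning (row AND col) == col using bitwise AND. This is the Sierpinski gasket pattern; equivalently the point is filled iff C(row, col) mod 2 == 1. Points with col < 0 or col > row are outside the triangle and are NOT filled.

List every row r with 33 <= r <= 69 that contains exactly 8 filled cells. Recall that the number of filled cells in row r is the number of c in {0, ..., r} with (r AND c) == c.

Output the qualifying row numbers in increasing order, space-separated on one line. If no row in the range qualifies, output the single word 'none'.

Row r has 2^popcount(r) filled cells, so we need popcount(r) = log2(8) = 3.
Scan r = 33..69 and keep those with exactly 3 one-bits:
r=33=100001 popcount=2 -> skip
r=34=100010 popcount=2 -> skip
r=35=100011 popcount=3 -> KEEP
r=36=100100 popcount=2 -> skip
r=37=100101 popcount=3 -> KEEP
r=38=100110 popcount=3 -> KEEP
r=39=100111 popcount=4 -> skip
r=40=101000 popcount=2 -> skip
r=41=101001 popcount=3 -> KEEP
r=42=101010 popcount=3 -> KEEP
r=43=101011 popcount=4 -> skip
r=44=101100 popcount=3 -> KEEP
r=45=101101 popcount=4 -> skip
r=46=101110 popcount=4 -> skip
r=47=101111 popcount=5 -> skip
r=48=110000 popcount=2 -> skip
r=49=110001 popcount=3 -> KEEP
r=50=110010 popcount=3 -> KEEP
r=51=110011 popcount=4 -> skip
r=52=110100 popcount=3 -> KEEP
r=53=110101 popcount=4 -> skip
r=54=110110 popcount=4 -> skip
r=55=110111 popcount=5 -> skip
r=56=111000 popcount=3 -> KEEP
r=57=111001 popcount=4 -> skip
r=58=111010 popcount=4 -> skip
r=59=111011 popcount=5 -> skip
r=60=111100 popcount=4 -> skip
r=61=111101 popcount=5 -> skip
r=62=111110 popcount=5 -> skip
r=63=111111 popcount=6 -> skip
r=64=1000000 popcount=1 -> skip
r=65=1000001 popcount=2 -> skip
r=66=1000010 popcount=2 -> skip
r=67=1000011 popcount=3 -> KEEP
r=68=1000100 popcount=2 -> skip
r=69=1000101 popcount=3 -> KEEP
Kept rows: 35 37 38 41 42 44 49 50 52 56 67 69

Answer: 35 37 38 41 42 44 49 50 52 56 67 69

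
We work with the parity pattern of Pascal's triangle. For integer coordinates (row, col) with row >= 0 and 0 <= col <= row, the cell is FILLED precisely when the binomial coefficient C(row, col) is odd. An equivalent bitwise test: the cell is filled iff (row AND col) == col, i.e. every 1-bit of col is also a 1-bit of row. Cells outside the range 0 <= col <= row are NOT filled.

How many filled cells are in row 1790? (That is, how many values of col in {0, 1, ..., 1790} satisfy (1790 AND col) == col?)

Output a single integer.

Answer: 512

Derivation:
1790 in binary = 11011111110
popcount(1790) = number of 1-bits in 11011111110 = 9
A col c satisfies (1790 AND c) == c iff every set bit of c is also set in 1790; each of the 9 set bits of 1790 can independently be on or off in c.
count = 2^9 = 512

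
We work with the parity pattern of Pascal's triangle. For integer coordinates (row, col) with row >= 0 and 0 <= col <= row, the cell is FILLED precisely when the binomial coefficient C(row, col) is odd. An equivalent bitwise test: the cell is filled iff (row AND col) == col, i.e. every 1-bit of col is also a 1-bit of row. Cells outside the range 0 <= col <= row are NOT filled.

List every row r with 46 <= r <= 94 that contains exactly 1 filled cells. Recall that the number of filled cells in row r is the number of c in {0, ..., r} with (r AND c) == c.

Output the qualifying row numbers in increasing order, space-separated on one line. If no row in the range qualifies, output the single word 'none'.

Answer: none

Derivation:
Row r has 2^popcount(r) filled cells, so we need popcount(r) = log2(1) = 0.
Scan r = 46..94 and keep those with exactly 0 one-bits:
r=46=101110 popcount=4 -> skip
r=47=101111 popcount=5 -> skip
r=48=110000 popcount=2 -> skip
r=49=110001 popcount=3 -> skip
r=50=110010 popcount=3 -> skip
r=51=110011 popcount=4 -> skip
r=52=110100 popcount=3 -> skip
r=53=110101 popcount=4 -> skip
r=54=110110 popcount=4 -> skip
r=55=110111 popcount=5 -> skip
r=56=111000 popcount=3 -> skip
r=57=111001 popcount=4 -> skip
r=58=111010 popcount=4 -> skip
r=59=111011 popcount=5 -> skip
r=60=111100 popcount=4 -> skip
r=61=111101 popcount=5 -> skip
r=62=111110 popcount=5 -> skip
r=63=111111 popcount=6 -> skip
r=64=1000000 popcount=1 -> skip
r=65=1000001 popcount=2 -> skip
r=66=1000010 popcount=2 -> skip
r=67=1000011 popcount=3 -> skip
r=68=1000100 popcount=2 -> skip
r=69=1000101 popcount=3 -> skip
r=70=1000110 popcount=3 -> skip
r=71=1000111 popcount=4 -> skip
r=72=1001000 popcount=2 -> skip
r=73=1001001 popcount=3 -> skip
r=74=1001010 popcount=3 -> skip
r=75=1001011 popcount=4 -> skip
r=76=1001100 popcount=3 -> skip
r=77=1001101 popcount=4 -> skip
r=78=1001110 popcount=4 -> skip
r=79=1001111 popcount=5 -> skip
r=80=1010000 popcount=2 -> skip
r=81=1010001 popcount=3 -> skip
r=82=1010010 popcount=3 -> skip
r=83=1010011 popcount=4 -> skip
r=84=1010100 popcount=3 -> skip
r=85=1010101 popcount=4 -> skip
r=86=1010110 popcount=4 -> skip
r=87=1010111 popcount=5 -> skip
r=88=1011000 popcount=3 -> skip
r=89=1011001 popcount=4 -> skip
r=90=1011010 popcount=4 -> skip
r=91=1011011 popcount=5 -> skip
r=92=1011100 popcount=4 -> skip
r=93=1011101 popcount=5 -> skip
r=94=1011110 popcount=5 -> skip
Kept rows: none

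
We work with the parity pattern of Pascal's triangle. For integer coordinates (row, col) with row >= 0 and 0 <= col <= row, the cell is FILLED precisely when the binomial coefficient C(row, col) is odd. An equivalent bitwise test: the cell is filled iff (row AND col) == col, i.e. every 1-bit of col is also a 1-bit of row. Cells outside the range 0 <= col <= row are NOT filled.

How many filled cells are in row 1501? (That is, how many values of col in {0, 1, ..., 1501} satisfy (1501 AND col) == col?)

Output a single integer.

Answer: 256

Derivation:
1501 in binary = 10111011101
popcount(1501) = number of 1-bits in 10111011101 = 8
A col c satisfies (1501 AND c) == c iff every set bit of c is also set in 1501; each of the 8 set bits of 1501 can independently be on or off in c.
count = 2^8 = 256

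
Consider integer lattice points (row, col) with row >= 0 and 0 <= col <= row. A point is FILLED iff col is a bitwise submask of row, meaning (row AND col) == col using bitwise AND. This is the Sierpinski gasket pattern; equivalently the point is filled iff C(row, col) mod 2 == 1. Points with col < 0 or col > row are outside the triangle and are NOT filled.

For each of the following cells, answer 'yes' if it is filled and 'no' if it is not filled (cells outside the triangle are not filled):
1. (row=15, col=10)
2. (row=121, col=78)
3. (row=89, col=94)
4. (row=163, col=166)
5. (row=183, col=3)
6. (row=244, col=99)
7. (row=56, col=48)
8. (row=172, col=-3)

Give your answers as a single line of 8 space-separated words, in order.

(15,10): row=0b1111, col=0b1010, row AND col = 0b1010 = 10; 10 == 10 -> filled
(121,78): row=0b1111001, col=0b1001110, row AND col = 0b1001000 = 72; 72 != 78 -> empty
(89,94): col outside [0, 89] -> not filled
(163,166): col outside [0, 163] -> not filled
(183,3): row=0b10110111, col=0b11, row AND col = 0b11 = 3; 3 == 3 -> filled
(244,99): row=0b11110100, col=0b1100011, row AND col = 0b1100000 = 96; 96 != 99 -> empty
(56,48): row=0b111000, col=0b110000, row AND col = 0b110000 = 48; 48 == 48 -> filled
(172,-3): col outside [0, 172] -> not filled

Answer: yes no no no yes no yes no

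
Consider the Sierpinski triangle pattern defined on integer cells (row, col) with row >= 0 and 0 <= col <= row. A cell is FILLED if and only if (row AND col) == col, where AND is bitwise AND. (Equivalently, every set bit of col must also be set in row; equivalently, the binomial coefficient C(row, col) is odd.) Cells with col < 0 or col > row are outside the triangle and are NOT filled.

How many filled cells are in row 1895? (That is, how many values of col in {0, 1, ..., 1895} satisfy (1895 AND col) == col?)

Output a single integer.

Answer: 256

Derivation:
1895 in binary = 11101100111
popcount(1895) = number of 1-bits in 11101100111 = 8
A col c satisfies (1895 AND c) == c iff every set bit of c is also set in 1895; each of the 8 set bits of 1895 can independently be on or off in c.
count = 2^8 = 256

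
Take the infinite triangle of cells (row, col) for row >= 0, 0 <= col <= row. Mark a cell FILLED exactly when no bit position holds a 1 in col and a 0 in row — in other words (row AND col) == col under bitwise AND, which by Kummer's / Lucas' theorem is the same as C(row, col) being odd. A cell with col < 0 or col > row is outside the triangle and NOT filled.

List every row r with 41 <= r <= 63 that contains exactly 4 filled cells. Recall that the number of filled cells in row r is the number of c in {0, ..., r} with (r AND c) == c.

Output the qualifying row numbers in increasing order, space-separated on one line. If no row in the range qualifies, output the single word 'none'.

Row r has 2^popcount(r) filled cells, so we need popcount(r) = log2(4) = 2.
Scan r = 41..63 and keep those with exactly 2 one-bits:
r=41=101001 popcount=3 -> skip
r=42=101010 popcount=3 -> skip
r=43=101011 popcount=4 -> skip
r=44=101100 popcount=3 -> skip
r=45=101101 popcount=4 -> skip
r=46=101110 popcount=4 -> skip
r=47=101111 popcount=5 -> skip
r=48=110000 popcount=2 -> KEEP
r=49=110001 popcount=3 -> skip
r=50=110010 popcount=3 -> skip
r=51=110011 popcount=4 -> skip
r=52=110100 popcount=3 -> skip
r=53=110101 popcount=4 -> skip
r=54=110110 popcount=4 -> skip
r=55=110111 popcount=5 -> skip
r=56=111000 popcount=3 -> skip
r=57=111001 popcount=4 -> skip
r=58=111010 popcount=4 -> skip
r=59=111011 popcount=5 -> skip
r=60=111100 popcount=4 -> skip
r=61=111101 popcount=5 -> skip
r=62=111110 popcount=5 -> skip
r=63=111111 popcount=6 -> skip
Kept rows: 48

Answer: 48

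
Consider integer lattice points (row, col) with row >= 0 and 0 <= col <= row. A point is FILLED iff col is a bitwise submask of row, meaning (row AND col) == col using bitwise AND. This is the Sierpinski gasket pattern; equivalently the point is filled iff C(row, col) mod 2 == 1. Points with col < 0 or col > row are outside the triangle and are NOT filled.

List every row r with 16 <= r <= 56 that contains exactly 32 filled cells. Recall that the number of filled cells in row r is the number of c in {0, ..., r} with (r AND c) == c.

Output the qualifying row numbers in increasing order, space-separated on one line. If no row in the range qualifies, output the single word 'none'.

Answer: 31 47 55

Derivation:
Row r has 2^popcount(r) filled cells, so we need popcount(r) = log2(32) = 5.
Scan r = 16..56 and keep those with exactly 5 one-bits:
r=16=10000 popcount=1 -> skip
r=17=10001 popcount=2 -> skip
r=18=10010 popcount=2 -> skip
r=19=10011 popcount=3 -> skip
r=20=10100 popcount=2 -> skip
r=21=10101 popcount=3 -> skip
r=22=10110 popcount=3 -> skip
r=23=10111 popcount=4 -> skip
r=24=11000 popcount=2 -> skip
r=25=11001 popcount=3 -> skip
r=26=11010 popcount=3 -> skip
r=27=11011 popcount=4 -> skip
r=28=11100 popcount=3 -> skip
r=29=11101 popcount=4 -> skip
r=30=11110 popcount=4 -> skip
r=31=11111 popcount=5 -> KEEP
r=32=100000 popcount=1 -> skip
r=33=100001 popcount=2 -> skip
r=34=100010 popcount=2 -> skip
r=35=100011 popcount=3 -> skip
r=36=100100 popcount=2 -> skip
r=37=100101 popcount=3 -> skip
r=38=100110 popcount=3 -> skip
r=39=100111 popcount=4 -> skip
r=40=101000 popcount=2 -> skip
r=41=101001 popcount=3 -> skip
r=42=101010 popcount=3 -> skip
r=43=101011 popcount=4 -> skip
r=44=101100 popcount=3 -> skip
r=45=101101 popcount=4 -> skip
r=46=101110 popcount=4 -> skip
r=47=101111 popcount=5 -> KEEP
r=48=110000 popcount=2 -> skip
r=49=110001 popcount=3 -> skip
r=50=110010 popcount=3 -> skip
r=51=110011 popcount=4 -> skip
r=52=110100 popcount=3 -> skip
r=53=110101 popcount=4 -> skip
r=54=110110 popcount=4 -> skip
r=55=110111 popcount=5 -> KEEP
r=56=111000 popcount=3 -> skip
Kept rows: 31 47 55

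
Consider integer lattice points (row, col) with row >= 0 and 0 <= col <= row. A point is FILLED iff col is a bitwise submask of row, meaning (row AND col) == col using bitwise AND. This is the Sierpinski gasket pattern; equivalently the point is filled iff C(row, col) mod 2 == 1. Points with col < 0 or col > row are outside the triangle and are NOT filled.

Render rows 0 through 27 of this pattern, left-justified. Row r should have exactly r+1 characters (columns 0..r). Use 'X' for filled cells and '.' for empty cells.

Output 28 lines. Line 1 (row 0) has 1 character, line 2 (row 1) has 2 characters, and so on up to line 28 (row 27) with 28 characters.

Answer: X
XX
X.X
XXXX
X...X
XX..XX
X.X.X.X
XXXXXXXX
X.......X
XX......XX
X.X.....X.X
XXXX....XXXX
X...X...X...X
XX..XX..XX..XX
X.X.X.X.X.X.X.X
XXXXXXXXXXXXXXXX
X...............X
XX..............XX
X.X.............X.X
XXXX............XXXX
X...X...........X...X
XX..XX..........XX..XX
X.X.X.X.........X.X.X.X
XXXXXXXX........XXXXXXXX
X.......X.......X.......X
XX......XX......XX......XX
X.X.....X.X.....X.X.....X.X
XXXX....XXXX....XXXX....XXXX

Derivation:
r0=0: X
r1=1: XX
r2=10: X.X
r3=11: XXXX
r4=100: X...X
r5=101: XX..XX
r6=110: X.X.X.X
r7=111: XXXXXXXX
r8=1000: X.......X
r9=1001: XX......XX
r10=1010: X.X.....X.X
r11=1011: XXXX....XXXX
r12=1100: X...X...X...X
r13=1101: XX..XX..XX..XX
r14=1110: X.X.X.X.X.X.X.X
r15=1111: XXXXXXXXXXXXXXXX
r16=10000: X...............X
r17=10001: XX..............XX
r18=10010: X.X.............X.X
r19=10011: XXXX............XXXX
r20=10100: X...X...........X...X
r21=10101: XX..XX..........XX..XX
r22=10110: X.X.X.X.........X.X.X.X
r23=10111: XXXXXXXX........XXXXXXXX
r24=11000: X.......X.......X.......X
r25=11001: XX......XX......XX......XX
r26=11010: X.X.....X.X.....X.X.....X.X
r27=11011: XXXX....XXXX....XXXX....XXXX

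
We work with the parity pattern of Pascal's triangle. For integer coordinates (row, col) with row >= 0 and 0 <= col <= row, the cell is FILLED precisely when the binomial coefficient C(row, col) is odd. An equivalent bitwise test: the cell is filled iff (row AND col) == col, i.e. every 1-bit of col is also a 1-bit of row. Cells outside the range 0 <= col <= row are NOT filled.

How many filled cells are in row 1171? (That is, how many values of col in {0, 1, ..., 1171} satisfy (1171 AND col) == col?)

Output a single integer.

Answer: 32

Derivation:
1171 in binary = 10010010011
popcount(1171) = number of 1-bits in 10010010011 = 5
A col c satisfies (1171 AND c) == c iff every set bit of c is also set in 1171; each of the 5 set bits of 1171 can independently be on or off in c.
count = 2^5 = 32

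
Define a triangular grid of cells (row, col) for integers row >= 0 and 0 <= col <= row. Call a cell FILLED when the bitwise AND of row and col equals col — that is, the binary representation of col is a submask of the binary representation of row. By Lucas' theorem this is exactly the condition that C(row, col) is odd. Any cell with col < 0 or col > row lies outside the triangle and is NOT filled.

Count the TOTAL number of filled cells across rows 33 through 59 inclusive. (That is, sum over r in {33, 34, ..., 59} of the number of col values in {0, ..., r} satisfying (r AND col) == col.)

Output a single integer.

r33=100001 pc2: +4 =4
r34=100010 pc2: +4 =8
r35=100011 pc3: +8 =16
r36=100100 pc2: +4 =20
r37=100101 pc3: +8 =28
r38=100110 pc3: +8 =36
r39=100111 pc4: +16 =52
r40=101000 pc2: +4 =56
r41=101001 pc3: +8 =64
r42=101010 pc3: +8 =72
r43=101011 pc4: +16 =88
r44=101100 pc3: +8 =96
r45=101101 pc4: +16 =112
r46=101110 pc4: +16 =128
r47=101111 pc5: +32 =160
r48=110000 pc2: +4 =164
r49=110001 pc3: +8 =172
r50=110010 pc3: +8 =180
r51=110011 pc4: +16 =196
r52=110100 pc3: +8 =204
r53=110101 pc4: +16 =220
r54=110110 pc4: +16 =236
r55=110111 pc5: +32 =268
r56=111000 pc3: +8 =276
r57=111001 pc4: +16 =292
r58=111010 pc4: +16 =308
r59=111011 pc5: +32 =340

Answer: 340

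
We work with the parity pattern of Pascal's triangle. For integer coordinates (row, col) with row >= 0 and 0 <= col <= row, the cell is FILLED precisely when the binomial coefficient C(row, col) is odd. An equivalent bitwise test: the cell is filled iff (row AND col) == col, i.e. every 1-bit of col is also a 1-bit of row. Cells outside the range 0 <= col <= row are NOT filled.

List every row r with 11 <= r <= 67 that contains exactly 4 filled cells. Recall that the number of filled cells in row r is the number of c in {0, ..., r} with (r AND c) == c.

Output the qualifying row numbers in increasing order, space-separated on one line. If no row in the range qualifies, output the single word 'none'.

Row r has 2^popcount(r) filled cells, so we need popcount(r) = log2(4) = 2.
Scan r = 11..67 and keep those with exactly 2 one-bits:
r=11=1011 popcount=3 -> skip
r=12=1100 popcount=2 -> KEEP
r=13=1101 popcount=3 -> skip
r=14=1110 popcount=3 -> skip
r=15=1111 popcount=4 -> skip
r=16=10000 popcount=1 -> skip
r=17=10001 popcount=2 -> KEEP
r=18=10010 popcount=2 -> KEEP
r=19=10011 popcount=3 -> skip
r=20=10100 popcount=2 -> KEEP
r=21=10101 popcount=3 -> skip
r=22=10110 popcount=3 -> skip
r=23=10111 popcount=4 -> skip
r=24=11000 popcount=2 -> KEEP
r=25=11001 popcount=3 -> skip
r=26=11010 popcount=3 -> skip
r=27=11011 popcount=4 -> skip
r=28=11100 popcount=3 -> skip
r=29=11101 popcount=4 -> skip
r=30=11110 popcount=4 -> skip
r=31=11111 popcount=5 -> skip
r=32=100000 popcount=1 -> skip
r=33=100001 popcount=2 -> KEEP
r=34=100010 popcount=2 -> KEEP
r=35=100011 popcount=3 -> skip
r=36=100100 popcount=2 -> KEEP
r=37=100101 popcount=3 -> skip
r=38=100110 popcount=3 -> skip
r=39=100111 popcount=4 -> skip
r=40=101000 popcount=2 -> KEEP
r=41=101001 popcount=3 -> skip
r=42=101010 popcount=3 -> skip
r=43=101011 popcount=4 -> skip
r=44=101100 popcount=3 -> skip
r=45=101101 popcount=4 -> skip
r=46=101110 popcount=4 -> skip
r=47=101111 popcount=5 -> skip
r=48=110000 popcount=2 -> KEEP
r=49=110001 popcount=3 -> skip
r=50=110010 popcount=3 -> skip
r=51=110011 popcount=4 -> skip
r=52=110100 popcount=3 -> skip
r=53=110101 popcount=4 -> skip
r=54=110110 popcount=4 -> skip
r=55=110111 popcount=5 -> skip
r=56=111000 popcount=3 -> skip
r=57=111001 popcount=4 -> skip
r=58=111010 popcount=4 -> skip
r=59=111011 popcount=5 -> skip
r=60=111100 popcount=4 -> skip
r=61=111101 popcount=5 -> skip
r=62=111110 popcount=5 -> skip
r=63=111111 popcount=6 -> skip
r=64=1000000 popcount=1 -> skip
r=65=1000001 popcount=2 -> KEEP
r=66=1000010 popcount=2 -> KEEP
r=67=1000011 popcount=3 -> skip
Kept rows: 12 17 18 20 24 33 34 36 40 48 65 66

Answer: 12 17 18 20 24 33 34 36 40 48 65 66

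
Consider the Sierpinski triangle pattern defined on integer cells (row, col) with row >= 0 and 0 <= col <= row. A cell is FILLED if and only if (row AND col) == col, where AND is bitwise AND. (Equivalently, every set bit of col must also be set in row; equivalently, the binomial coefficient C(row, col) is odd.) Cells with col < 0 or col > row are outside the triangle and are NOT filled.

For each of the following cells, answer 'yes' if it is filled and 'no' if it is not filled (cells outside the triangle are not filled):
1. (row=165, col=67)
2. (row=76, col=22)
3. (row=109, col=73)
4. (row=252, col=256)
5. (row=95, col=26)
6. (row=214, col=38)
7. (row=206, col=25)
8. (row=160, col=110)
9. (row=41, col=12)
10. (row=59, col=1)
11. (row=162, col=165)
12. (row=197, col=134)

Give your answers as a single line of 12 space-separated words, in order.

(165,67): row=0b10100101, col=0b1000011, row AND col = 0b1 = 1; 1 != 67 -> empty
(76,22): row=0b1001100, col=0b10110, row AND col = 0b100 = 4; 4 != 22 -> empty
(109,73): row=0b1101101, col=0b1001001, row AND col = 0b1001001 = 73; 73 == 73 -> filled
(252,256): col outside [0, 252] -> not filled
(95,26): row=0b1011111, col=0b11010, row AND col = 0b11010 = 26; 26 == 26 -> filled
(214,38): row=0b11010110, col=0b100110, row AND col = 0b110 = 6; 6 != 38 -> empty
(206,25): row=0b11001110, col=0b11001, row AND col = 0b1000 = 8; 8 != 25 -> empty
(160,110): row=0b10100000, col=0b1101110, row AND col = 0b100000 = 32; 32 != 110 -> empty
(41,12): row=0b101001, col=0b1100, row AND col = 0b1000 = 8; 8 != 12 -> empty
(59,1): row=0b111011, col=0b1, row AND col = 0b1 = 1; 1 == 1 -> filled
(162,165): col outside [0, 162] -> not filled
(197,134): row=0b11000101, col=0b10000110, row AND col = 0b10000100 = 132; 132 != 134 -> empty

Answer: no no yes no yes no no no no yes no no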